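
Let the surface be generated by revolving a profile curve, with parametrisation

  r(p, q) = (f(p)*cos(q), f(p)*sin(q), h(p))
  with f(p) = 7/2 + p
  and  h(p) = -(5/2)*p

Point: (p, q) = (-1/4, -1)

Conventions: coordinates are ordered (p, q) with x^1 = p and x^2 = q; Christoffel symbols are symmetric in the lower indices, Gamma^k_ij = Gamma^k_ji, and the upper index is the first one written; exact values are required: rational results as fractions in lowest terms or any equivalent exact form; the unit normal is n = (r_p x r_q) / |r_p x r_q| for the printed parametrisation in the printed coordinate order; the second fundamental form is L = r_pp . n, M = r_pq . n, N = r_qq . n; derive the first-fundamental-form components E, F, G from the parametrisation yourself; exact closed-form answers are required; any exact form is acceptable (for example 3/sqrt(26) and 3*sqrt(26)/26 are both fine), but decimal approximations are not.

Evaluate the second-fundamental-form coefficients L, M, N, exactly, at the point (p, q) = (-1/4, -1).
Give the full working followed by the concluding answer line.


f = 13/4, f' = 1, f'' = 0, h' = -5/2, h'' = 0
E = 29/4, F = 0, G = 169/16; answer radicand W^2 = 29/4
unnormalised second-form numerators: l = 0, m = 0, n = -65/8; L = l/sqrt(29/4), and similarly M = m/sqrt(W^2), N = n/sqrt(W^2)

Answer: L = 0, M = 0, N = -65*sqrt(29)/116


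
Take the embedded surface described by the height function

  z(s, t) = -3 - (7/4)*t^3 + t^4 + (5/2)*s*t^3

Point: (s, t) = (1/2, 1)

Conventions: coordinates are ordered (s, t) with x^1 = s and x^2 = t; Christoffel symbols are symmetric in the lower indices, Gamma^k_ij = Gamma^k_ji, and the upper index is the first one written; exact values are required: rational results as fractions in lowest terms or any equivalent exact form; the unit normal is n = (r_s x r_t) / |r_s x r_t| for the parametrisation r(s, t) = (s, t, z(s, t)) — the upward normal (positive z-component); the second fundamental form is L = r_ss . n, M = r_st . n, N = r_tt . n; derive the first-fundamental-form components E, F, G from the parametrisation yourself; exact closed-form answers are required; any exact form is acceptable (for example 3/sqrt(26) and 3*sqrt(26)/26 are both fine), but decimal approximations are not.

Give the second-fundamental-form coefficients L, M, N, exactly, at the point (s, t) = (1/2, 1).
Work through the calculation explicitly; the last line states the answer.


z_s = 5/2, z_t = 5/2, z_ss = 0, z_st = 15/2, z_tt = 9
E = 29/4, F = 25/4, G = 29/4; answer radicand W^2 = 27/2
unnormalised second-form numerators: l = 0, m = 15/2, n = 9; L = l/sqrt(27/2), and similarly M = m/sqrt(W^2), N = n/sqrt(W^2)

Answer: L = 0, M = 5*sqrt(6)/6, N = sqrt(6)


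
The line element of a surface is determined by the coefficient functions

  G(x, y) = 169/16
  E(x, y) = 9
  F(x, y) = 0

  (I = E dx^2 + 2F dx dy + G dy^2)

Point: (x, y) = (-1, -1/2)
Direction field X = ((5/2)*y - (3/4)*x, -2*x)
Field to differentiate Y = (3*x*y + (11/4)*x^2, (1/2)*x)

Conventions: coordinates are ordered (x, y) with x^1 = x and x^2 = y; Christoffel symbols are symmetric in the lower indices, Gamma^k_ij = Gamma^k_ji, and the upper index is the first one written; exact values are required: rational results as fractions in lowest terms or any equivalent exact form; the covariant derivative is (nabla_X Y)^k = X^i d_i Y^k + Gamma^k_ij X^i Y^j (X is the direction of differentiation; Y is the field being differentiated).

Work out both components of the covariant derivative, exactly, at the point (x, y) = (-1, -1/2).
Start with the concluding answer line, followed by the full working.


Answer: (nabla_X Y)^x = -5/2, (nabla_X Y)^y = -1/4

E = 9, F = 0, G = 169/16 at the point
E_x = 0, E_y = 0, F_x = 0, F_y = 0, G_x = 0, G_y = 0
EG - F^2 = 1521/16;  g^inv = (16/1521) * [[169/16, 0], [0, 9]]
first-kind symbols [ij,l] = (1/2)(d_i g_jl + d_j g_il - d_l g_ij): [xx,x] = E_x/2 = 0, [xx,y] = F_x - E_y/2 = 0, [xy,x] = E_y/2 = 0, [xy,y] = G_x/2 = 0, [yy,x] = F_y - G_x/2 = 0, [yy,y] = G_y/2 = 0
Gamma^x_ij = (G*[ij,x] - F*[ij,y])/(EG - F^2), Gamma^y_ij = (E*[ij,y] - F*[ij,x])/(EG - F^2)
Gamma_xxx = 0, Gamma_xxy = 0, Gamma_xyy = 0, Gamma_yxx = 0, Gamma_yxy = 0, Gamma_yyy = 0
X = (-1/2, 2), Y = (17/4, -1/2) at the point


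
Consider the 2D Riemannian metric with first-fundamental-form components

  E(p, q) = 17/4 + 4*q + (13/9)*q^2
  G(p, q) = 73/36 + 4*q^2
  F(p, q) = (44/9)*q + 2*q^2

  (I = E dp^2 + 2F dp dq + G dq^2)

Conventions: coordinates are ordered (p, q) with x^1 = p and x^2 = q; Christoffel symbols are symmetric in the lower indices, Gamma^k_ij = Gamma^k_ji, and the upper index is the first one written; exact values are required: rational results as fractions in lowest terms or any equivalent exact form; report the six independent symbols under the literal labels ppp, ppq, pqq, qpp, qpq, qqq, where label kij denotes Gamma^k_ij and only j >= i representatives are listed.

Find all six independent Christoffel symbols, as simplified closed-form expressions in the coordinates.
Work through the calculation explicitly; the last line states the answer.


E = 17/4 + 4*q + (13/9)*q^2; F = (44/9)*q + 2*q^2; G = 73/36 + 4*q^2
Gamma^k_ij = (1/2) g^{kl} (d_i g_jl + d_j g_il - d_l g_ij), with g^inv = (1/(EG-F^2)) [[G, -F], [-F, E]]
first partials: E_p = 0, E_q = 4 + (26/9)*q, F_p = 0, F_q = 44/9 + 4*q, G_p = 0, G_q = 8*q
D = EG - F^2 = 1241/144 + (73/9)*q - (143/36)*q^2 - (32/9)*q^3 + (16/9)*q^4
expanded: Gamma^p_pp = (G E_p - 2F F_p + F E_q)/(2D), Gamma^p_pq = (G E_q - F G_p)/(2D), Gamma^p_qq = (2G F_q - G G_p - F G_q)/(2D), Gamma^q_pp = (2E F_p - E E_q - F E_p)/(2D), Gamma^q_pq = (E G_p - F E_q)/(2D), Gamma^q_qq = (E G_q - 2F F_q + F G_p)/(2D); substitute and cancel common factors

Answer: Gamma_ppp = (3744*q^3 + 14336*q^2 + 12672*q)/(2304*q^4 - 4608*q^3 - 5148*q^2 + 10512*q + 11169), Gamma_ppq = (7488*q^3 + 10368*q^2 + 3796*q + 5256)/(2304*q^4 - 4608*q^3 - 5148*q^2 + 10512*q + 11169), Gamma_pqq = (10368*q^3 + 10512*q + 12848)/(2304*q^4 - 4608*q^3 - 5148*q^2 + 10512*q + 11169), Gamma_qpp = (-2704*q^3 - 11232*q^2 - 18324*q - 11016)/(2304*q^4 - 4608*q^3 - 5148*q^2 + 10512*q + 11169), Gamma_qpq = (-3744*q^3 - 14336*q^2 - 12672*q)/(2304*q^4 - 4608*q^3 - 5148*q^2 + 10512*q + 11169), Gamma_qqq = (-2880*q^3 - 17280*q^2 - 8944*q)/(2304*q^4 - 4608*q^3 - 5148*q^2 + 10512*q + 11169)


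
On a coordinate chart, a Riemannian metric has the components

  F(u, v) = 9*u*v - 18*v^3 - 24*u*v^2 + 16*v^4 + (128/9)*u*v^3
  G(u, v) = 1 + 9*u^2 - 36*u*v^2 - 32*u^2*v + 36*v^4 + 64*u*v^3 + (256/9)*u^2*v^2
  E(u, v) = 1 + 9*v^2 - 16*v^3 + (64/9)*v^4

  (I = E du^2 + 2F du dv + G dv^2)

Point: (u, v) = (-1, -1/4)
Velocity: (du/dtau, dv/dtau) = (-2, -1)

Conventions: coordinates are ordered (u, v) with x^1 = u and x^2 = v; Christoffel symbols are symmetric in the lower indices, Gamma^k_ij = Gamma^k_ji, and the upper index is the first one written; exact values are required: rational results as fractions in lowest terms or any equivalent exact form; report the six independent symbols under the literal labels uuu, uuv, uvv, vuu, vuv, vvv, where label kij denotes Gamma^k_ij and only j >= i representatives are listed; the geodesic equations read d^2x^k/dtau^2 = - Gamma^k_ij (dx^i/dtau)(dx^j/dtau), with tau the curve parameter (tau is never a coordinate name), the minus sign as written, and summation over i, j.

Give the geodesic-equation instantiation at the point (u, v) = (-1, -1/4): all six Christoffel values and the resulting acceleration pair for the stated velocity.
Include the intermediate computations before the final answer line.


E = 265/144, F = 1243/288, G = 13345/576 at the point
E_u = 0, E_v = -143/18, F_u = -143/36, F_v = -673/24, G_u = -1469/36, G_v = -2825/36
EG - F^2 = 13829/576;  g^inv = (576/13829) * [[13345/576, -1243/288], [-1243/288, 265/144]]
first-kind symbols [ij,l] = (1/2)(d_i g_jl + d_j g_il - d_l g_ij): [uu,u] = E_u/2 = 0, [uu,v] = F_u - E_v/2 = 0, [uv,u] = E_v/2 = -143/36, [uv,v] = G_u/2 = -1469/72, [vv,u] = F_v - G_u/2 = -275/36, [vv,v] = G_v/2 = -2825/72
Gamma^u_ij = (G*[ij,u] - F*[ij,v])/(EG - F^2), Gamma^v_ij = (E*[ij,v] - F*[ij,u])/(EG - F^2)
Gamma_uuu = 0, Gamma_uuv = -2288/13829, Gamma_uvv = -4400/13829, Gamma_vuu = 0, Gamma_vuv = -11752/13829, Gamma_vvv = -22600/13829
d^2u/dtau^2 = -(Gamma_uuu*(-2)^2 + 2*Gamma_uuv*(-2)*(-1) + Gamma_uvv*(-1)^2) = 13552/13829
d^2v/dtau^2 = -(Gamma_vuu*(-2)^2 + 2*Gamma_vuv*(-2)*(-1) + Gamma_vvv*(-1)^2) = 69608/13829

Answer: Gamma_uuu = 0, Gamma_uuv = -2288/13829, Gamma_uvv = -4400/13829, Gamma_vuu = 0, Gamma_vuv = -11752/13829, Gamma_vvv = -22600/13829; accelerations (d^2u/dtau^2, d^2v/dtau^2) = (13552/13829, 69608/13829)


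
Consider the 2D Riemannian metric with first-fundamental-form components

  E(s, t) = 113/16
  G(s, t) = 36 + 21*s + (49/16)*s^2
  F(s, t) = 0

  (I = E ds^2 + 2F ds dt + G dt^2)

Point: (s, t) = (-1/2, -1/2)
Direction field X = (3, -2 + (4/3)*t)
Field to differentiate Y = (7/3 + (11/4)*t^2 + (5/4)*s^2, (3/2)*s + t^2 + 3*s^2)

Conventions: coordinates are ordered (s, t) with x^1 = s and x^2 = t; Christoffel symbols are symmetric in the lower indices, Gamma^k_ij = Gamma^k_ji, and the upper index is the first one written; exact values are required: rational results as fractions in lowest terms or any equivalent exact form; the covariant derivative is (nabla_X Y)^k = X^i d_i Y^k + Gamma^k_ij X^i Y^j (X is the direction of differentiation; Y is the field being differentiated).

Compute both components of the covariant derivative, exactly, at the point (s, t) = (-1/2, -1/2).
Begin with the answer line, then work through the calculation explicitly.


Answer: (nabla_X Y)^s = 6007/1356, (nabla_X Y)^t = -1702/369

E = 113/16, F = 0, G = 1681/64 at the point
E_s = 0, E_t = 0, F_s = 0, F_t = 0, G_s = 287/16, G_t = 0
EG - F^2 = 189953/1024;  g^inv = (1024/189953) * [[1681/64, 0], [0, 113/16]]
first-kind symbols [ij,l] = (1/2)(d_i g_jl + d_j g_il - d_l g_ij): [ss,s] = E_s/2 = 0, [ss,t] = F_s - E_t/2 = 0, [st,s] = E_t/2 = 0, [st,t] = G_s/2 = 287/32, [tt,s] = F_t - G_s/2 = -287/32, [tt,t] = G_t/2 = 0
Gamma^s_ij = (G*[ij,s] - F*[ij,t])/(EG - F^2), Gamma^t_ij = (E*[ij,t] - F*[ij,s])/(EG - F^2)
Gamma_sss = 0, Gamma_sst = 0, Gamma_stt = -287/226, Gamma_tss = 0, Gamma_tst = 14/41, Gamma_ttt = 0
X = (3, -8/3), Y = (10/3, 1/4) at the point


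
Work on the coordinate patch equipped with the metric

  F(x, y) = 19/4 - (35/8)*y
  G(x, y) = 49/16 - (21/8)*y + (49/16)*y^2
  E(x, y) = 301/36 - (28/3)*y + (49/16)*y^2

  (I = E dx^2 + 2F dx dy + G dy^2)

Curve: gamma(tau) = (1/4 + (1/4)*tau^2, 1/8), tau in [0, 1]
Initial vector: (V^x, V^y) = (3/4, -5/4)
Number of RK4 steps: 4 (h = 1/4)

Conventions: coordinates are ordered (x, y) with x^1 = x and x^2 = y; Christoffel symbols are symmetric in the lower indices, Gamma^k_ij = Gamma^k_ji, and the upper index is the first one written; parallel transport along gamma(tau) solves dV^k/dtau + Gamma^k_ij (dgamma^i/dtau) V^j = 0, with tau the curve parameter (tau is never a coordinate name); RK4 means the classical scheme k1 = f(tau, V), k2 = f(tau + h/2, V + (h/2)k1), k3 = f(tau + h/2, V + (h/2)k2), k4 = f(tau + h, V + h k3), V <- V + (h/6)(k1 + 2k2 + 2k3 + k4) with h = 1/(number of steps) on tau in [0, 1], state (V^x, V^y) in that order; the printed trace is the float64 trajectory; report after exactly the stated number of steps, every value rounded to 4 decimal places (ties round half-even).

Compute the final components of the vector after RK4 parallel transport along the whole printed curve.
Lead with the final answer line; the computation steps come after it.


Answer: V^x = 0.4536, V^y = -1.0432

gamma'(tau) = ((1/2)*tau, 0); f(tau, V)^k = -Gamma^k_ij(gamma(tau)) gamma'^i(tau) V^j; h = 1/4; intermediate values shown to 6 dp
curve data and Christoffel symbols at the stage parameters:
  tau = 0.000000: gamma = (0.250000, 0.125000), gamma' = (0.000000, 0.000000); Gamma_xxx = -7.250231, Gamma_xxy = -4.799235, Gamma_xyy = -3.327892, Gamma_yxx = 12.492685, Gamma_yxy = 7.250231, Gamma_yyy = 4.693312
  tau = 0.125000: gamma = (0.253906, 0.125000), gamma' = (0.062500, 0.000000); Gamma_xxx = -7.250231, Gamma_xxy = -4.799235, Gamma_xyy = -3.327892, Gamma_yxx = 12.492685, Gamma_yxy = 7.250231, Gamma_yyy = 4.693312
  tau = 0.250000: gamma = (0.265625, 0.125000), gamma' = (0.125000, 0.000000); Gamma_xxx = -7.250231, Gamma_xxy = -4.799235, Gamma_xyy = -3.327892, Gamma_yxx = 12.492685, Gamma_yxy = 7.250231, Gamma_yyy = 4.693312
  tau = 0.375000: gamma = (0.285156, 0.125000), gamma' = (0.187500, 0.000000); Gamma_xxx = -7.250231, Gamma_xxy = -4.799235, Gamma_xyy = -3.327892, Gamma_yxx = 12.492685, Gamma_yxy = 7.250231, Gamma_yyy = 4.693312
  tau = 0.500000: gamma = (0.312500, 0.125000), gamma' = (0.250000, 0.000000); Gamma_xxx = -7.250231, Gamma_xxy = -4.799235, Gamma_xyy = -3.327892, Gamma_yxx = 12.492685, Gamma_yxy = 7.250231, Gamma_yyy = 4.693312
  tau = 0.625000: gamma = (0.347656, 0.125000), gamma' = (0.312500, 0.000000); Gamma_xxx = -7.250231, Gamma_xxy = -4.799235, Gamma_xyy = -3.327892, Gamma_yxx = 12.492685, Gamma_yxy = 7.250231, Gamma_yyy = 4.693312
  tau = 0.750000: gamma = (0.390625, 0.125000), gamma' = (0.375000, 0.000000); Gamma_xxx = -7.250231, Gamma_xxy = -4.799235, Gamma_xyy = -3.327892, Gamma_yxx = 12.492685, Gamma_yxy = 7.250231, Gamma_yyy = 4.693312
  tau = 0.875000: gamma = (0.441406, 0.125000), gamma' = (0.437500, 0.000000); Gamma_xxx = -7.250231, Gamma_xxy = -4.799235, Gamma_xyy = -3.327892, Gamma_yxx = 12.492685, Gamma_yxy = 7.250231, Gamma_yyy = 4.693312
  tau = 1.000000: gamma = (0.500000, 0.125000), gamma' = (0.500000, 0.000000); Gamma_xxx = -7.250231, Gamma_xxy = -4.799235, Gamma_xyy = -3.327892, Gamma_yxx = 12.492685, Gamma_yxy = 7.250231, Gamma_yyy = 4.693312
step 0: V^x = 0.7500, V^y = -1.2500
step 1: k1 = (0.000000, 0.000000), k2 = (-0.035086, -0.019170), k3 = (-0.037792, -0.014660), k4 = (-0.080932, -0.020265); V <- V + (h/6)(k1 + 2k2 + 2k3 + k4): V^x = 0.7406, V^y = -1.2537
step 2: k1 = (-0.080929, -0.020271), k2 = (-0.137426, -0.003266), k3 = (-0.145114, 0.010387), k4 = (-0.224500, 0.068055); V <- V + (h/6)(k1 + 2k2 + 2k3 + k4): V^x = 0.7043, V^y = -1.2511
step 3: k1 = (-0.224501, 0.068055), k2 = (-0.331450, 0.175350), k3 = (-0.341624, 0.197153), k4 = (-0.480252, 0.368182); V <- V + (h/6)(k1 + 2k2 + 2k3 + k4): V^x = 0.6188, V^y = -1.2019
step 4: k1 = (-0.480509, 0.368598), k2 = (-0.654372, 0.612163), k3 = (-0.659383, 0.634373), k4 = (-0.857700, 0.946227); V <- V + (h/6)(k1 + 2k2 + 2k3 + k4): V^x = 0.4536, V^y = -1.0432


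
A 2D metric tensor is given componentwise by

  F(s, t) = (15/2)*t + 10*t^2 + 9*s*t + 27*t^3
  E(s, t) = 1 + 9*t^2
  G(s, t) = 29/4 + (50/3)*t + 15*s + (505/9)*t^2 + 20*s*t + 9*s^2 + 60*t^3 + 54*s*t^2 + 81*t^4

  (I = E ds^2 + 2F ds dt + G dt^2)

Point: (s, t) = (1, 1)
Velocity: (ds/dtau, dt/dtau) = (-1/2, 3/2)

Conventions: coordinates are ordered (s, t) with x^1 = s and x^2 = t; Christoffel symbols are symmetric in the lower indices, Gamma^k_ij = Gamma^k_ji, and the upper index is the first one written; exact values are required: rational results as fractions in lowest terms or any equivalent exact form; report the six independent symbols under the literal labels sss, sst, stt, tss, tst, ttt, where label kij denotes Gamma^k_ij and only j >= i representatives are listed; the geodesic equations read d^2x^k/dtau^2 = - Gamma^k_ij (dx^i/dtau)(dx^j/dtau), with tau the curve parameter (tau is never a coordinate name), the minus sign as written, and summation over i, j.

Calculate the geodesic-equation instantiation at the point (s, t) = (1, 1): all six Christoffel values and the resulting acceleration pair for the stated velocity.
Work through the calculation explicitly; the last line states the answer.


E = 10, F = 107/2, G = 11485/36 at the point
E_s = 0, E_t = 18, F_s = 9, F_t = 235/2, G_s = 107, G_t = 6848/9
EG - F^2 = 11809/36;  g^inv = (36/11809) * [[11485/36, -107/2], [-107/2, 10]]
first-kind symbols [ij,l] = (1/2)(d_i g_jl + d_j g_il - d_l g_ij): [ss,s] = E_s/2 = 0, [ss,t] = F_s - E_t/2 = 0, [st,s] = E_t/2 = 9, [st,t] = G_s/2 = 107/2, [tt,s] = F_t - G_s/2 = 64, [tt,t] = G_t/2 = 3424/9
Gamma^s_ij = (G*[ij,s] - F*[ij,t])/(EG - F^2), Gamma^t_ij = (E*[ij,t] - F*[ij,s])/(EG - F^2)
Gamma_sss = 0, Gamma_sst = 324/11809, Gamma_stt = 2304/11809, Gamma_tss = 0, Gamma_tst = 1926/11809, Gamma_ttt = 13696/11809
d^2s/dtau^2 = -(Gamma_sss*(-1/2)^2 + 2*Gamma_sst*(-1/2)*(3/2) + Gamma_stt*(3/2)^2) = -4698/11809
d^2t/dtau^2 = -(Gamma_tss*(-1/2)^2 + 2*Gamma_tst*(-1/2)*(3/2) + Gamma_ttt*(3/2)^2) = -27927/11809

Answer: Gamma_sss = 0, Gamma_sst = 324/11809, Gamma_stt = 2304/11809, Gamma_tss = 0, Gamma_tst = 1926/11809, Gamma_ttt = 13696/11809; accelerations (d^2s/dtau^2, d^2t/dtau^2) = (-4698/11809, -27927/11809)


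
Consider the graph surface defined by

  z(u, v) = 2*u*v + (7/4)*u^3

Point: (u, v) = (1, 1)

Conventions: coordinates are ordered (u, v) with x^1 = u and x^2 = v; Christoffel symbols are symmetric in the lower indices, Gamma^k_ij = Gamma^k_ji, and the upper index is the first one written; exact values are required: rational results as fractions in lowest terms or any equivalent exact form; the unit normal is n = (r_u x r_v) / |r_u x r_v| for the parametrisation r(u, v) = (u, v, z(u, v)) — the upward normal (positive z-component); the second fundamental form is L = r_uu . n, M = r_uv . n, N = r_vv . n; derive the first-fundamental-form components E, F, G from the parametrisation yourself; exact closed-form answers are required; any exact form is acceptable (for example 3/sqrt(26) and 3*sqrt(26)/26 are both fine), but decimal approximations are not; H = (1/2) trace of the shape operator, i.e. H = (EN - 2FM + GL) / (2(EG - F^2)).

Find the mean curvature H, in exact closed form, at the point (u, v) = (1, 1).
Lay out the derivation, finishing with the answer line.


z_u = 29/4, z_v = 2, z_uu = 21/2, z_uv = 2, z_vv = 0
E = 857/16, F = 29/2, G = 5; answer radicand W^2 = 921/16
unnormalised second-form numerators: l = 21/2, m = 2, n = 0; L = l/sqrt(921/16), and similarly M = m/sqrt(W^2), N = n/sqrt(W^2)
H = (E*n - 2*F*m + G*l) / (2*(EG - F^2)*sqrt(W^2)); E*n - 2*F*m + G*l = -11/2, EG - F^2 = 921/16, so H = (-44/921)/sqrt(921/16)

Answer: H = -176*sqrt(921)/848241


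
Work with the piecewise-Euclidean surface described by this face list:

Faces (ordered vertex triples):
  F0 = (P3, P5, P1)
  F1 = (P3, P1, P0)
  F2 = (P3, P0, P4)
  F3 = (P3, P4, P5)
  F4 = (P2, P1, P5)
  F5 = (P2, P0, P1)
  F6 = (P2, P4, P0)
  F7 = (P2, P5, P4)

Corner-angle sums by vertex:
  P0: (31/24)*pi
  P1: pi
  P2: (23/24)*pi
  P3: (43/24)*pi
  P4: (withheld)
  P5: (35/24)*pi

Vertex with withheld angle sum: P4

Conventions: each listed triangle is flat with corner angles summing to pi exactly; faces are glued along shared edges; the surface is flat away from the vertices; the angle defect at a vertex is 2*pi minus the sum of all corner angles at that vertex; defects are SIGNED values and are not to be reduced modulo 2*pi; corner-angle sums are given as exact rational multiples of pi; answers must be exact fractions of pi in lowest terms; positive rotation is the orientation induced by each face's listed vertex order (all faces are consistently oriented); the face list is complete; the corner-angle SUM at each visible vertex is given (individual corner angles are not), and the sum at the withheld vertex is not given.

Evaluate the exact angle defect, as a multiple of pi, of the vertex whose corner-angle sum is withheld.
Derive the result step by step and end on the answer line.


V = 6, E = 12, F = 8; chi = V - E + F = 2
Gauss-Bonnet: total defect = 2*pi*chi = 4*pi; visible defects sum to (7/2)*pi

Answer: defect(P4) = pi/2


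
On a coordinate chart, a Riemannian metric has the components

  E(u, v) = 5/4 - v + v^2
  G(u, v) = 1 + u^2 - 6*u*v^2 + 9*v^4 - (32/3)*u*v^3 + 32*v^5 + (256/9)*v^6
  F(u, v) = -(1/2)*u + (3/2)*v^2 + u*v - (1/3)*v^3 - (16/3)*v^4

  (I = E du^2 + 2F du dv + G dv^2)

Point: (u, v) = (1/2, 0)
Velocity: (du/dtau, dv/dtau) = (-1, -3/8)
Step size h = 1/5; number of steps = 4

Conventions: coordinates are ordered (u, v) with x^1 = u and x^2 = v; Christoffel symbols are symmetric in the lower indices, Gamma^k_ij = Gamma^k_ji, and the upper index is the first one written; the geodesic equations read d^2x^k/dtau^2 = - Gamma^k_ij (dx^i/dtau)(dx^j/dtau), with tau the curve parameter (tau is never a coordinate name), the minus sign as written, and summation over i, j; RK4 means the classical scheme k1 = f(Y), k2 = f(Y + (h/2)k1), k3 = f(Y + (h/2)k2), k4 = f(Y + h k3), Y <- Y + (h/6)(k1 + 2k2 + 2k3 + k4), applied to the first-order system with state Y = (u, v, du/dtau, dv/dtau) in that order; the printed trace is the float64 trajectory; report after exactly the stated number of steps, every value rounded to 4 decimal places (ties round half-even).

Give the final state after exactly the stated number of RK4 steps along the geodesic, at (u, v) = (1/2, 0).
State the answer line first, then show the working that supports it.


Answer: u = -0.1900, v = -0.3395, du/dtau = -0.7191, dv/dtau = -0.4166

f(Y) = (du/dtau, dv/dtau, -Gamma^u_ij Y'^i Y'^j, -Gamma^v_ij Y'^i Y'^j) with the Gammas evaluated at the stage position; h = 0.200000; intermediate values shown to 6 dp
step 0: u = 0.5000, v = 0.0000, du/dtau = -1.0000, dv/dtau = -0.3750
step 1:
  k1: at (u, v) = (0.500000, 0.000000), (du/dtau, dv/dtau) = (-1.000000, -0.375000); Gamma_uuu = 0.000000, Gamma_uuv = -0.333333, Gamma_uvv = 0.000000, Gamma_vuu = 0.000000, Gamma_vuv = 0.333333, Gamma_vvv = 0.000000; k1 = (-1.000000, -0.375000, 0.250000, -0.250000)
  k2: at (u, v) = (0.400000, -0.037500), (du/dtau, dv/dtau) = (-0.975000, -0.400000); Gamma_uuu = 0.000000, Gamma_uuv = -0.371774, Gamma_uvv = -0.075284, Gamma_vuu = 0.000000, Gamma_vuv = 0.273945, Gamma_vvv = 0.055474; k2 = (-0.975000, -0.400000, 0.302029, -0.222553)
  k3: at (u, v) = (0.402500, -0.040000), (du/dtau, dv/dtau) = (-0.969797, -0.397255); Gamma_uuu = 0.000000, Gamma_uuv = -0.372404, Gamma_uvv = -0.079843, Gamma_vuu = 0.000000, Gamma_vuv = 0.274504, Gamma_vvv = 0.058854; k3 = (-0.969797, -0.397255, 0.299543, -0.220797)
  k4: at (u, v) = (0.306041, -0.079451), (du/dtau, dv/dtau) = (-0.940091, -0.419159); Gamma_uuu = 0.000000, Gamma_uuv = -0.408140, Gamma_uvv = -0.153341, Gamma_vuu = 0.000000, Gamma_vuv = 0.204107, Gamma_vvv = 0.076684; k4 = (-0.940091, -0.419159, 0.348595, -0.174329)
  Y <- Y + (h/6)(k1 + 2k2 + 2k3 + k4): u = 0.3057, v = -0.0796, du/dtau = -0.9399, dv/dtau = -0.4187
step 2:
  k1: at (u, v) = (0.305677, -0.079622), (du/dtau, dv/dtau) = (-0.939942, -0.418701); Gamma_uuu = 0.000000, Gamma_uuv = -0.408275, Gamma_uvv = -0.153633, Gamma_vuu = 0.000000, Gamma_vuv = 0.203813, Gamma_vvv = 0.076694; k1 = (-0.939942, -0.418701, 0.348291, -0.173868)
  k2: at (u, v) = (0.211683, -0.121492), (du/dtau, dv/dtau) = (-0.905113, -0.436088); Gamma_uuu = 0.000000, Gamma_uuv = -0.438421, Gamma_uvv = -0.216049, Gamma_vuu = 0.000000, Gamma_vuv = 0.124837, Gamma_vvv = 0.061518; k2 = (-0.905113, -0.436088, 0.387184, -0.110248)
  k3: at (u, v) = (0.215166, -0.123231), (du/dtau, dv/dtau) = (-0.901224, -0.429726); Gamma_uuu = 0.000000, Gamma_uuv = -0.438688, Gamma_uvv = -0.217770, Gamma_vuu = 0.000000, Gamma_vuv = 0.126411, Gamma_vvv = 0.062752; k3 = (-0.901224, -0.429726, 0.380004, -0.109501)
  k4: at (u, v) = (0.125432, -0.165567), (du/dtau, dv/dtau) = (-0.863941, -0.440601); Gamma_uuu = 0.000000, Gamma_uuv = -0.459798, Gamma_uvv = -0.255097, Gamma_vuu = 0.000000, Gamma_vuv = 0.046563, Gamma_vvv = 0.025833; k4 = (-0.863941, -0.440601, 0.399569, -0.040464)
  Y <- Y + (h/6)(k1 + 2k2 + 2k3 + k4): u = 0.1251, v = -0.1660, du/dtau = -0.8639, dv/dtau = -0.4405
step 3:
  k1: at (u, v) = (0.125125, -0.165987), (du/dtau, dv/dtau) = (-0.863868, -0.440495); Gamma_uuu = 0.000000, Gamma_uuv = -0.459933, Gamma_uvv = -0.255306, Gamma_vuu = 0.000000, Gamma_vuv = 0.046174, Gamma_vvv = 0.025631; k1 = (-0.863868, -0.440495, 0.399575, -0.040115)
  k2: at (u, v) = (0.038739, -0.210036), (du/dtau, dv/dtau) = (-0.823910, -0.444507); Gamma_uuu = 0.000000, Gamma_uuv = -0.471439, Gamma_uvv = -0.261353, Gamma_vuu = 0.000000, Gamma_vuv = -0.029340, Gamma_vvv = -0.016265; k2 = (-0.823910, -0.444507, 0.396953, 0.024705)
  k3: at (u, v) = (0.042734, -0.210437), (du/dtau, dv/dtau) = (-0.824172, -0.438025); Gamma_uuu = 0.000000, Gamma_uuv = -0.471627, Gamma_uvv = -0.261320, Gamma_vuu = 0.000000, Gamma_vuv = -0.026830, Gamma_vvv = -0.014866; k3 = (-0.824172, -0.438025, 0.390660, 0.022224)
  k4: at (u, v) = (-0.039709, -0.253592), (du/dtau, dv/dtau) = (-0.785735, -0.436050); Gamma_uuu = 0.000000, Gamma_uuv = -0.474220, Gamma_uvv = -0.233606, Gamma_vuu = 0.000000, Gamma_vuv = -0.091660, Gamma_vvv = -0.045153; k4 = (-0.785735, -0.436050, 0.369373, 0.071395)
  Y <- Y + (h/6)(k1 + 2k2 + 2k3 + k4): u = -0.0397, v = -0.2540, du/dtau = -0.7857, dv/dtau = -0.4363
step 4:
  k1: at (u, v) = (-0.039734, -0.254040), (du/dtau, dv/dtau) = (-0.785728, -0.436324); Gamma_uuu = 0.000000, Gamma_uuv = -0.474280, Gamma_uvv = -0.233183, Gamma_vuu = 0.000000, Gamma_vuv = -0.091771, Gamma_vvv = -0.045120; k1 = (-0.785728, -0.436324, 0.369590, 0.071514)
  k2: at (u, v) = (-0.118306, -0.297673), (du/dtau, dv/dtau) = (-0.748769, -0.429173); Gamma_uuu = 0.000000, Gamma_uuv = -0.470450, Gamma_uvv = -0.173263, Gamma_vuu = 0.000000, Gamma_vuv = -0.143587, Gamma_vvv = -0.052882; k2 = (-0.748769, -0.429173, 0.334272, 0.102024)
  k3: at (u, v) = (-0.114611, -0.296958), (du/dtau, dv/dtau) = (-0.752301, -0.426122); Gamma_uuu = 0.000000, Gamma_uuv = -0.470876, Gamma_uvv = -0.174603, Gamma_vuu = 0.000000, Gamma_vuv = -0.141506, Gamma_vvv = -0.052471; k3 = (-0.752301, -0.426122, 0.333603, 0.100253)
  k4: at (u, v) = (-0.190194, -0.339265), (du/dtau, dv/dtau) = (-0.719008, -0.416273); Gamma_uuu = 0.000000, Gamma_uuv = -0.463312, Gamma_uvv = -0.089873, Gamma_vuu = 0.000000, Gamma_vuv = -0.180646, Gamma_vvv = -0.035042; k4 = (-0.719008, -0.416273, 0.292916, 0.114209)
  Y <- Y + (h/6)(k1 + 2k2 + 2k3 + k4): u = -0.1900, v = -0.3395, du/dtau = -0.7191, dv/dtau = -0.4166


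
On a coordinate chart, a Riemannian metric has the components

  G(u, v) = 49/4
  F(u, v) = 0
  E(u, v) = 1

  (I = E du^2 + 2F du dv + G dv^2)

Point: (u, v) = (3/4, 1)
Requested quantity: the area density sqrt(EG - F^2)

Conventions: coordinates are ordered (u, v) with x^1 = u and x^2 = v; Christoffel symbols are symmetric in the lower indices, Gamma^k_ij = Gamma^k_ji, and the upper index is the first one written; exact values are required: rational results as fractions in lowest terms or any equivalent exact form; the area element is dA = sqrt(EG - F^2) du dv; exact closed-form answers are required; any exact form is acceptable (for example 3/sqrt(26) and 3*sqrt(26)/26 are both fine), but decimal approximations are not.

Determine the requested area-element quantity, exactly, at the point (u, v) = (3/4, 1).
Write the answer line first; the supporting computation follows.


Answer: sqrt(EG - F^2) = 7/2

E = 1, F = 0, G = 49/4; EG - F^2 = 49/4


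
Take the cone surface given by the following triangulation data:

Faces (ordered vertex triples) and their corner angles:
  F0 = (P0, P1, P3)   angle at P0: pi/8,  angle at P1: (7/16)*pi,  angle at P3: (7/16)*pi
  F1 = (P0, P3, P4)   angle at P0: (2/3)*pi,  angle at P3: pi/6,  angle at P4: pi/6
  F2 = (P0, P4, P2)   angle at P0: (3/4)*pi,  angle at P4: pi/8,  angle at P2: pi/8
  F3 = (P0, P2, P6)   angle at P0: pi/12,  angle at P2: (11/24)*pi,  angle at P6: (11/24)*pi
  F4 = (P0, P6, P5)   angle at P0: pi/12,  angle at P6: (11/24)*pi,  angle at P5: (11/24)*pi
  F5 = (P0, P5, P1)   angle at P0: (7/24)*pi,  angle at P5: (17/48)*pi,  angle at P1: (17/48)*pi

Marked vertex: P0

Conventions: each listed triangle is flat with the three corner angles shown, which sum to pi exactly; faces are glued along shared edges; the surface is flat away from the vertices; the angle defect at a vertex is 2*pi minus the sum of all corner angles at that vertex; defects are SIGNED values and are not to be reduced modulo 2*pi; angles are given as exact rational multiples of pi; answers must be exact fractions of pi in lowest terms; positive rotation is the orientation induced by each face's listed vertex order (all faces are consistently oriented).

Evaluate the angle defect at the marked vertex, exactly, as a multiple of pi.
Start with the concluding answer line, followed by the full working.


Answer: defect(P0) = 0

Sum of corner angles at P0: 2*pi
defect = 2*pi - 2*pi


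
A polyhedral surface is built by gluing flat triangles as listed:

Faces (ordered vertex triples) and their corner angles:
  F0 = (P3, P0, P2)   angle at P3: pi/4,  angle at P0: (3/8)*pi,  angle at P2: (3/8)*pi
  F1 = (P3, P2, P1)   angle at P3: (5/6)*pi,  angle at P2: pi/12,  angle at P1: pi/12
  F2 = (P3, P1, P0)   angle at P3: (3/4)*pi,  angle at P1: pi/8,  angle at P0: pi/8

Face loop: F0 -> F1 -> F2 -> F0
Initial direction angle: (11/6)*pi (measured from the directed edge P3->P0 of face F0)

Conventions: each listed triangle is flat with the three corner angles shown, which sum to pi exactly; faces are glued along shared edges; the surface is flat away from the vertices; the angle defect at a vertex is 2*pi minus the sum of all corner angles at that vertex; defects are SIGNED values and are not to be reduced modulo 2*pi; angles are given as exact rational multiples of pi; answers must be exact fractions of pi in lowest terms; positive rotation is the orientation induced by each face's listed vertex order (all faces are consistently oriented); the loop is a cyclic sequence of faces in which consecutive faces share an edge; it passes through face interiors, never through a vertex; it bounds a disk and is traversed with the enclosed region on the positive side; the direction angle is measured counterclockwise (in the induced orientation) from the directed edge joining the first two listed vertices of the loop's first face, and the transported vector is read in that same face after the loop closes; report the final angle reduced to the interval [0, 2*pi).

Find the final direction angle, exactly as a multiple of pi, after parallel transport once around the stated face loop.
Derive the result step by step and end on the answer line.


enclosed vertex P3: corner angles sum to (11/6)*pi, defect = 2*pi - (11/6)*pi = pi/6
summing the enclosed defects onto the initial angle, mod 2*pi in the induced orientation:
final angle = (11/6)*pi + pi/6 = 0 (mod 2*pi)

Answer: final direction angle = 0


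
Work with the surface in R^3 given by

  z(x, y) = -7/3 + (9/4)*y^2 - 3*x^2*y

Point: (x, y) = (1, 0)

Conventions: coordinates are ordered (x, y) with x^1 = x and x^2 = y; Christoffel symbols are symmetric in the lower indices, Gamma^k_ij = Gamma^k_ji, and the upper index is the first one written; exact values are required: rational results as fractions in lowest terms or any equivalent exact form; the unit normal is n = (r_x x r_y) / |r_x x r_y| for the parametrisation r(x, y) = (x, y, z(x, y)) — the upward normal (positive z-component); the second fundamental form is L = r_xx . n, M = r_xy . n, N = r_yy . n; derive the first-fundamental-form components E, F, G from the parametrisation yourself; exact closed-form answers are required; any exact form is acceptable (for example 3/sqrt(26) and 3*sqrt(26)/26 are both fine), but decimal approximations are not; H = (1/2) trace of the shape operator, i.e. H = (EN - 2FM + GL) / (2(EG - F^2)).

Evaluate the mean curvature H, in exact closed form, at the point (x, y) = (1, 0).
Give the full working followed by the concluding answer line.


z_x = 0, z_y = -3, z_xx = 0, z_xy = -6, z_yy = 9/2
E = 1, F = 0, G = 10; answer radicand W^2 = 10
unnormalised second-form numerators: l = 0, m = -6, n = 9/2; L = l/sqrt(10), and similarly M = m/sqrt(W^2), N = n/sqrt(W^2)
H = (E*n - 2*F*m + G*l) / (2*(EG - F^2)*sqrt(W^2)); E*n - 2*F*m + G*l = 9/2, EG - F^2 = 10, so H = (9/40)/sqrt(10)

Answer: H = 9*sqrt(10)/400


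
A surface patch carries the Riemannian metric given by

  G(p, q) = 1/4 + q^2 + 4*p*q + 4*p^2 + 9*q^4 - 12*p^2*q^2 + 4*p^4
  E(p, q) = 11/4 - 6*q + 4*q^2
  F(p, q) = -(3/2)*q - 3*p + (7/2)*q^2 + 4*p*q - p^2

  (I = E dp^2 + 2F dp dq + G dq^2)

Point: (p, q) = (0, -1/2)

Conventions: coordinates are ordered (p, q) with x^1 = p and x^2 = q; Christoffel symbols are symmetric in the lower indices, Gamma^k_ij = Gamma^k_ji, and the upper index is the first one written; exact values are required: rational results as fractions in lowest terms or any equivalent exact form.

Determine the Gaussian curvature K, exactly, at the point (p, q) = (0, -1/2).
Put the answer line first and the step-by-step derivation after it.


Answer: K = 12832/21025

E = 27/4, F = 13/8, G = 17/16, EG - F^2 = 145/32 at the point
E_p = 0, E_q = -10, F_p = -5, F_q = -5, G_p = -2, G_q = -11/2
E_qq = 8, F_pq = 4, G_pp = 2
By Brioschi, K is (det M1 - det M2) divided by (EG - F^2) squared.
M1 = [[-E_qq/2 + F_pq - G_pp/2, E_p/2, F_p - E_q/2], [F_q - G_p/2, E, F], [G_q/2, F, G]] = [[-1, 0, 0], [-4, 27/4, 13/8], [-11/4, 13/8, 17/16]]; det M1 = -145/32
M2 = [[0, E_q/2, G_p/2], [E_q/2, E, F], [G_p/2, F, G]] = [[0, -5, -1], [-5, 27/4, 13/8], [-1, 13/8, 17/16]]; det M2 = -273/16
det M1 - det M2 = 401/32; K = 401/32 / (145/32)^2 = 12832/21025


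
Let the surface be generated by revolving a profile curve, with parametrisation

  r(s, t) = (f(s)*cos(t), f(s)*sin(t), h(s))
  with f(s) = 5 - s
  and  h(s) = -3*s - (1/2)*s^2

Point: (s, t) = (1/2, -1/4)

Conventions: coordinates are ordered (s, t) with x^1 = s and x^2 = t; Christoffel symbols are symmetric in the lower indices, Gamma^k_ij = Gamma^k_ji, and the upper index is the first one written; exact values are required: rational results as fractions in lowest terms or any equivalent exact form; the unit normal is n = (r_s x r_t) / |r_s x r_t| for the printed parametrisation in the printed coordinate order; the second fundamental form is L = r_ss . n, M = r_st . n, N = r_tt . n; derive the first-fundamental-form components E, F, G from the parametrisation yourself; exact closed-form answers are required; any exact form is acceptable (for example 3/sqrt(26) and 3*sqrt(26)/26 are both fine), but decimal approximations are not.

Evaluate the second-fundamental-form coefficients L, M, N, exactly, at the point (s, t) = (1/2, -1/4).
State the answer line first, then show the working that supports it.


Answer: L = 2*sqrt(53)/53, M = 0, N = -63*sqrt(53)/106

f = 9/2, f' = -1, f'' = 0, h' = -7/2, h'' = -1
E = 53/4, F = 0, G = 81/4; answer radicand W^2 = 53/4
unnormalised second-form numerators: l = 1, m = 0, n = -63/4; L = l/sqrt(53/4), and similarly M = m/sqrt(W^2), N = n/sqrt(W^2)


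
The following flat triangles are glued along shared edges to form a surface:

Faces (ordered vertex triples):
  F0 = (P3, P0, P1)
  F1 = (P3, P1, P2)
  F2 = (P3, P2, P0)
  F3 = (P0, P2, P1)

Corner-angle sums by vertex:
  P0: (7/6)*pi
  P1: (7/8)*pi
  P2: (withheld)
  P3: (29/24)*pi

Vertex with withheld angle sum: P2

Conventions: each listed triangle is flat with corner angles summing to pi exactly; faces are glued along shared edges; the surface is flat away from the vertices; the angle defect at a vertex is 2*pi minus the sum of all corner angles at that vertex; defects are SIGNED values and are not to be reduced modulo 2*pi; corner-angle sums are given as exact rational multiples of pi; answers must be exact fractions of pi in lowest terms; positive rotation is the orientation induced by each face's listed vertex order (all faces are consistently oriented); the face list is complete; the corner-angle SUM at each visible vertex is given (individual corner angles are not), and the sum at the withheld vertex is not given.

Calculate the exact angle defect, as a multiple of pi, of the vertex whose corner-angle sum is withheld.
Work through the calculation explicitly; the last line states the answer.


V = 4, E = 6, F = 4; chi = V - E + F = 2
Gauss-Bonnet: total defect = 2*pi*chi = 4*pi; visible defects sum to (11/4)*pi

Answer: defect(P2) = (5/4)*pi


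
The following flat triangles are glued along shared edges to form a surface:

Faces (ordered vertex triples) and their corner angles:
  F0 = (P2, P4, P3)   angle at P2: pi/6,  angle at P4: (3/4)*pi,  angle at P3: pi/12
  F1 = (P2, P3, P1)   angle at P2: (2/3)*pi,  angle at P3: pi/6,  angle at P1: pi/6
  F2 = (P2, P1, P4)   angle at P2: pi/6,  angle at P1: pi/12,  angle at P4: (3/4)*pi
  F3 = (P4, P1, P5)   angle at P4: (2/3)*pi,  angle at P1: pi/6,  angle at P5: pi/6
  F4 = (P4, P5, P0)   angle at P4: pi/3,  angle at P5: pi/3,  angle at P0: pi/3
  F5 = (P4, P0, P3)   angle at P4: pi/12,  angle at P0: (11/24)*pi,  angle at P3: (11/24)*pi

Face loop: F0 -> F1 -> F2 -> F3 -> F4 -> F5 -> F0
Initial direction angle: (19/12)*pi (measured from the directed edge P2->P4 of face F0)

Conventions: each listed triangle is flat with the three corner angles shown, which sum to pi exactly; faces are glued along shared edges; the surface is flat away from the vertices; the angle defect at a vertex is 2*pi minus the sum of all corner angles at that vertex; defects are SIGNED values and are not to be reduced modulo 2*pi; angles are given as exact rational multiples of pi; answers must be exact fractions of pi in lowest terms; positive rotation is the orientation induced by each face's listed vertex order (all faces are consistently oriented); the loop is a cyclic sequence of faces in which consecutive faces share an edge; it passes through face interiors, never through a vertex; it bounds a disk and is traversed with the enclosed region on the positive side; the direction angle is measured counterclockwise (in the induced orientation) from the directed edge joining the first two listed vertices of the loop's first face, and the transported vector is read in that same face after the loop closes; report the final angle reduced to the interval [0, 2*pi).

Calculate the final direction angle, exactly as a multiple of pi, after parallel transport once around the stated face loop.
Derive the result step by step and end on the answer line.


enclosed vertex P2: corner angles sum to pi, defect = 2*pi - pi = pi
enclosed vertex P4: corner angles sum to (31/12)*pi, defect = 2*pi - (31/12)*pi = (-7/12)*pi
final direction = starting direction + enclosed defect total, reduced mod 2*pi (induced orientation)
final angle = (19/12)*pi + (5/12)*pi = 0 (mod 2*pi)

Answer: final direction angle = 0


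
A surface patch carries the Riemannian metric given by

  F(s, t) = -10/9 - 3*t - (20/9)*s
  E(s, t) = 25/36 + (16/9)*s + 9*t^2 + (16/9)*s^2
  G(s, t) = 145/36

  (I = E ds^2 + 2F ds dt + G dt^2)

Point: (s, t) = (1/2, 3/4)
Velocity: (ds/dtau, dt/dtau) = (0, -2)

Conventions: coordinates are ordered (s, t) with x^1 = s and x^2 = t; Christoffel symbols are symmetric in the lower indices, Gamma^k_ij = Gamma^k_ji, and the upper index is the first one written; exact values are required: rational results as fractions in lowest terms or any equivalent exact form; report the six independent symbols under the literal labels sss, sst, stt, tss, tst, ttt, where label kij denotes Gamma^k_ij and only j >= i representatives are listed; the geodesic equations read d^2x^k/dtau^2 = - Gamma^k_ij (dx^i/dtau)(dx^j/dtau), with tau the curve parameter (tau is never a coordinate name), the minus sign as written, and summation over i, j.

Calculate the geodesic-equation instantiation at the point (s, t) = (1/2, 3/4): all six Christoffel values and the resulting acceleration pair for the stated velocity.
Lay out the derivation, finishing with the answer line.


E = 1021/144, F = -161/36, G = 145/36 at the point
E_s = 32/9, E_t = 27/2, F_s = -20/9, F_t = -3, G_s = 0, G_t = 0
EG - F^2 = 1643/192;  g^inv = (192/1643) * [[145/36, 161/36], [161/36, 1021/144]]
first-kind symbols [ij,l] = (1/2)(d_i g_jl + d_j g_il - d_l g_ij): [ss,s] = E_s/2 = 16/9, [ss,t] = F_s - E_t/2 = -323/36, [st,s] = E_t/2 = 27/4, [st,t] = G_s/2 = 0, [tt,s] = F_t - G_s/2 = -3, [tt,t] = G_t/2 = 0
Gamma^s_ij = (G*[ij,s] - F*[ij,t])/(EG - F^2), Gamma^t_ij = (E*[ij,t] - F*[ij,s])/(EG - F^2)
Gamma_sss = -18988/4929, Gamma_sst = 5220/1643, Gamma_stt = -2320/1643, Gamma_tss = -32063/4929, Gamma_tst = 5796/1643, Gamma_ttt = -2576/1643
d^2s/dtau^2 = -(Gamma_sss*(0)^2 + 2*Gamma_sst*(0)*(-2) + Gamma_stt*(-2)^2) = 9280/1643
d^2t/dtau^2 = -(Gamma_tss*(0)^2 + 2*Gamma_tst*(0)*(-2) + Gamma_ttt*(-2)^2) = 10304/1643

Answer: Gamma_sss = -18988/4929, Gamma_sst = 5220/1643, Gamma_stt = -2320/1643, Gamma_tss = -32063/4929, Gamma_tst = 5796/1643, Gamma_ttt = -2576/1643; accelerations (d^2s/dtau^2, d^2t/dtau^2) = (9280/1643, 10304/1643)
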